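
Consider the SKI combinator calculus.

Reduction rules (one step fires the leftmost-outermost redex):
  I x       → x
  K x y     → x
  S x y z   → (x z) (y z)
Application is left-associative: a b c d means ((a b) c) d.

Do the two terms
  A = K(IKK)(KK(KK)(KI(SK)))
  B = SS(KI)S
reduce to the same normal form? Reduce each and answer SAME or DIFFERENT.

Term A:
  start: K(IKK)(KK(KK)(KI(SK)))
  [1] IKK
  [2] KK

Term B:
  start: SS(KI)S
  [1] SS(KIS)
  [2] SSI

Answer: DIFFERENT — A ⇓ KK, B ⇓ SSI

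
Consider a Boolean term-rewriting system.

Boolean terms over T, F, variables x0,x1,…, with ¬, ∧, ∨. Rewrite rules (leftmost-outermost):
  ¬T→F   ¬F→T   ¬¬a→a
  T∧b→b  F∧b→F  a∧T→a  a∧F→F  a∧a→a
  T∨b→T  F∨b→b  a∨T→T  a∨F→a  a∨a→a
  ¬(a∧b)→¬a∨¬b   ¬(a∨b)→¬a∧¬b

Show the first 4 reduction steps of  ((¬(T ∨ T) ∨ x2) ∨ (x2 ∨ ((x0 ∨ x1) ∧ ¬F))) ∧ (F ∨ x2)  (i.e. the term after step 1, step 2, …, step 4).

  start: ((¬(T ∨ T) ∨ x2) ∨ (x2 ∨ ((x0 ∨ x1) ∧ ¬F))) ∧ (F ∨ x2)
  [1] (((¬T ∧ ¬T) ∨ x2) ∨ (x2 ∨ ((x0 ∨ x1) ∧ ¬F))) ∧ (F ∨ x2)
  [2] ((¬T ∨ x2) ∨ (x2 ∨ ((x0 ∨ x1) ∧ ¬F))) ∧ (F ∨ x2)
  [3] ((F ∨ x2) ∨ (x2 ∨ ((x0 ∨ x1) ∧ ¬F))) ∧ (F ∨ x2)
  [4] (x2 ∨ (x2 ∨ ((x0 ∨ x1) ∧ ¬F))) ∧ (F ∨ x2)

Answer: after 4 steps: (x2 ∨ (x2 ∨ ((x0 ∨ x1) ∧ ¬F))) ∧ (F ∨ x2)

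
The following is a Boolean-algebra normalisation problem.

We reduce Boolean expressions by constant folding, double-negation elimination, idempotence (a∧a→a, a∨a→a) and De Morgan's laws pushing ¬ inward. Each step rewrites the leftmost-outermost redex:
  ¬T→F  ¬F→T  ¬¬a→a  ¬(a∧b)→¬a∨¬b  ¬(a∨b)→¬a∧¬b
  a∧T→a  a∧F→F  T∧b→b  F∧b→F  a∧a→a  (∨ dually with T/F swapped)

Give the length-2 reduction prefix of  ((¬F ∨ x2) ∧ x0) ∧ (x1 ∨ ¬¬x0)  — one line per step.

  start: ((¬F ∨ x2) ∧ x0) ∧ (x1 ∨ ¬¬x0)
  →1  ((T ∨ x2) ∧ x0) ∧ (x1 ∨ ¬¬x0)
  →2  (T ∧ x0) ∧ (x1 ∨ ¬¬x0)

Answer: after 2 steps: (T ∧ x0) ∧ (x1 ∨ ¬¬x0)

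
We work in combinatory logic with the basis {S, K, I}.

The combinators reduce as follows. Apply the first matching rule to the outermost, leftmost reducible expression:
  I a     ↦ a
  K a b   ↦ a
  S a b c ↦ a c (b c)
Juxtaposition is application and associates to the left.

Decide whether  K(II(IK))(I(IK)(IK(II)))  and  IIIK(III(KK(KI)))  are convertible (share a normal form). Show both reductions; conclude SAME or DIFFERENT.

Term A:
  start: K(II(IK))(I(IK)(IK(II)))
  [1] II(IK)
  [2] I(IK)
  [3] IK
  [4] K

Term B:
  start: IIIK(III(KK(KI)))
  [1] IIK(III(KK(KI)))
  [2] IK(III(KK(KI)))
  [3] K(III(KK(KI)))
  [4] K(II(KK(KI)))
  [5] K(I(KK(KI)))
  [6] K(KK(KI))
  [7] KK

Answer: DIFFERENT — A ⇓ K, B ⇓ KK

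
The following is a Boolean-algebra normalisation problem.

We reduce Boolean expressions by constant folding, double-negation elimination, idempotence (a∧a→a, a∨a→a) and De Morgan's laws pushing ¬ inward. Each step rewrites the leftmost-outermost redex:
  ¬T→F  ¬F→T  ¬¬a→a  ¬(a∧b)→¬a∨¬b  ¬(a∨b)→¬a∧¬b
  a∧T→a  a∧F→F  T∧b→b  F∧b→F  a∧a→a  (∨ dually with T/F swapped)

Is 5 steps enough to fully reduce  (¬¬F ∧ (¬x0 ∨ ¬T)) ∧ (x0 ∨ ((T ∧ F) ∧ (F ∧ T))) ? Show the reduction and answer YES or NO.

  start: (¬¬F ∧ (¬x0 ∨ ¬T)) ∧ (x0 ∨ ((T ∧ F) ∧ (F ∧ T)))
  [1] (F ∧ (¬x0 ∨ ¬T)) ∧ (x0 ∨ ((T ∧ F) ∧ (F ∧ T)))
  [2] F ∧ (x0 ∨ ((T ∧ F) ∧ (F ∧ T)))
  [3] F

Answer: YES — reaches normal form F in 3 ≤ 5 steps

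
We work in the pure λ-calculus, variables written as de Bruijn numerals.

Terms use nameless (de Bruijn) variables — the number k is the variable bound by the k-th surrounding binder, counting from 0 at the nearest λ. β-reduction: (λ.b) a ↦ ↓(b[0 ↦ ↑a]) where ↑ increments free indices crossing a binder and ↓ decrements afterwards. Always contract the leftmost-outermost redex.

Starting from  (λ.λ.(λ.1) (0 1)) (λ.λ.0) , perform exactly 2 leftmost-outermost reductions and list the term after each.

  start: (λ.λ.(λ.1) (0 1)) (λ.λ.0)
  →1  λ.(λ.1) (0 (λ.λ.0))
  →2  λ.0

Answer: after 2 steps: λ.0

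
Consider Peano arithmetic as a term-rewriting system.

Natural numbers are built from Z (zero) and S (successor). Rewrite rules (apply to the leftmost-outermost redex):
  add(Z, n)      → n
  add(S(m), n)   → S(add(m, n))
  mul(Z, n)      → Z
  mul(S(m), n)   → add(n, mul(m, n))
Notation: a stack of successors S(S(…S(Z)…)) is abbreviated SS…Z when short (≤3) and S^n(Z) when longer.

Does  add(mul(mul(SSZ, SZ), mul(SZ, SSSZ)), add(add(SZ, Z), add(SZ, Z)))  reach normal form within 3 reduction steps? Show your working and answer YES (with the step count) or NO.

Answer: NO — after 3 steps the term is add(add(mul(SZ, SSSZ), mul(add(Z, mul(SZ, SZ)), mul(SZ, SSSZ))), add(add(SZ, Z), add(SZ, Z))), not yet normal

Reduction:
  start: add(mul(mul(SSZ, SZ), mul(SZ, SSSZ)), add(add(SZ, Z), add(SZ, Z)))
  step 1: add(mul(add(SZ, mul(SZ, SZ)), mul(SZ, SSSZ)), add(add(SZ, Z), add(SZ, Z)))
  step 2: add(mul(S(add(Z, mul(SZ, SZ))), mul(SZ, SSSZ)), add(add(SZ, Z), add(SZ, Z)))
  step 3: add(add(mul(SZ, SSSZ), mul(add(Z, mul(SZ, SZ)), mul(SZ, SSSZ))), add(add(SZ, Z), add(SZ, Z)))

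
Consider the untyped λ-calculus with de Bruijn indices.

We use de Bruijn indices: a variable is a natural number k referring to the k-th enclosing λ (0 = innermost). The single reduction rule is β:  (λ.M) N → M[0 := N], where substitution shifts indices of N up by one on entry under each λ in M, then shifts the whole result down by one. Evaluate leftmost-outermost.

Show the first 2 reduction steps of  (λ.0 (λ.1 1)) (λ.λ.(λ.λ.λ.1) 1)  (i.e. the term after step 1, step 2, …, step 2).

  start: (λ.0 (λ.1 1)) (λ.λ.(λ.λ.λ.1) 1)
  step 1: (λ.λ.(λ.λ.λ.1) 1) (λ.(λ.λ.(λ.λ.λ.1) 1) (λ.λ.(λ.λ.λ.1) 1))
  step 2: λ.(λ.λ.λ.1) (λ.(λ.λ.(λ.λ.λ.1) 1) (λ.λ.(λ.λ.λ.1) 1))

Answer: after 2 steps: λ.(λ.λ.λ.1) (λ.(λ.λ.(λ.λ.λ.1) 1) (λ.λ.(λ.λ.λ.1) 1))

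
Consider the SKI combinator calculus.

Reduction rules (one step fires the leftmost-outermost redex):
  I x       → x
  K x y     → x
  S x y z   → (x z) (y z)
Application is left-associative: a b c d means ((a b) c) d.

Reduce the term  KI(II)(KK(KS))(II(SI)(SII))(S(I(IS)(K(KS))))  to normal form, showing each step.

Answer: normal form = SI(SII)  (in 6 steps)

Derivation:
  start: KI(II)(KK(KS))(II(SI)(SII))(S(I(IS)(K(KS))))
  →1  I(KK(KS))(II(SI)(SII))(S(I(IS)(K(KS))))
  →2  KK(KS)(II(SI)(SII))(S(I(IS)(K(KS))))
  →3  K(II(SI)(SII))(S(I(IS)(K(KS))))
  →4  II(SI)(SII)
  →5  I(SI)(SII)
  →6  SI(SII)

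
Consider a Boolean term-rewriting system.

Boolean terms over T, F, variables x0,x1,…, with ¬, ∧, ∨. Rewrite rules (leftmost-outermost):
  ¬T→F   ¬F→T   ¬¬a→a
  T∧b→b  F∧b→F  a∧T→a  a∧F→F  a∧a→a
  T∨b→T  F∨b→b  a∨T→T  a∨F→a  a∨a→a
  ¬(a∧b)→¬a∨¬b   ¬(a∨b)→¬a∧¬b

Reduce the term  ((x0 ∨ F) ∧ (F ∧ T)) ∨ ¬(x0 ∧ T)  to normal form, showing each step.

Answer: normal form = ¬x0  (in 7 steps)

Working:
  start: ((x0 ∨ F) ∧ (F ∧ T)) ∨ ¬(x0 ∧ T)
  [1] (x0 ∧ (F ∧ T)) ∨ ¬(x0 ∧ T)
  [2] (x0 ∧ F) ∨ ¬(x0 ∧ T)
  [3] F ∨ ¬(x0 ∧ T)
  [4] ¬(x0 ∧ T)
  [5] ¬x0 ∨ ¬T
  [6] ¬x0 ∨ F
  [7] ¬x0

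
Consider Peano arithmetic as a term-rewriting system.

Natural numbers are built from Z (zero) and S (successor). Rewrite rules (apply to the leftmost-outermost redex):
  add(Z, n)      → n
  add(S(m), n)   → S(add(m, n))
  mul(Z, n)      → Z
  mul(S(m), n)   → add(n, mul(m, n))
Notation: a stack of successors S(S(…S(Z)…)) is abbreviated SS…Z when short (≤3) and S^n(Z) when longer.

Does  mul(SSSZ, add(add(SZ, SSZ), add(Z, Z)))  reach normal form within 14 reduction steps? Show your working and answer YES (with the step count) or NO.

Answer: NO — after 14 steps the term is S(S(S(add(add(S(add(Z, SSZ)), add(Z, Z)), mul(SZ, add(add(SZ, SSZ), add(Z, Z))))))), not yet normal

Reduction:
  start: mul(SSSZ, add(add(SZ, SSZ), add(Z, Z)))
  [1] add(add(add(SZ, SSZ), add(Z, Z)), mul(SSZ, add(add(SZ, SSZ), add(Z, Z))))
  [2] add(add(S(add(Z, SSZ)), add(Z, Z)), mul(SSZ, add(add(SZ, SSZ), add(Z, Z))))
  [3] add(S(add(add(Z, SSZ), add(Z, Z))), mul(SSZ, add(add(SZ, SSZ), add(Z, Z))))
  [4] S(add(add(add(Z, SSZ), add(Z, Z)), mul(SSZ, add(add(SZ, SSZ), add(Z, Z)))))
  [5] S(add(add(SSZ, add(Z, Z)), mul(SSZ, add(add(SZ, SSZ), add(Z, Z)))))
  [6] S(add(S(add(SZ, add(Z, Z))), mul(SSZ, add(add(SZ, SSZ), add(Z, Z)))))
  [7] S(S(add(add(SZ, add(Z, Z)), mul(SSZ, add(add(SZ, SSZ), add(Z, Z))))))
  [8] S(S(add(S(add(Z, add(Z, Z))), mul(SSZ, add(add(SZ, SSZ), add(Z, Z))))))
  [9] S(S(S(add(add(Z, add(Z, Z)), mul(SSZ, add(add(SZ, SSZ), add(Z, Z)))))))
  [10] S(S(S(add(add(Z, Z), mul(SSZ, add(add(SZ, SSZ), add(Z, Z)))))))
  [11] S(S(S(add(Z, mul(SSZ, add(add(SZ, SSZ), add(Z, Z)))))))
  [12] S(S(S(mul(SSZ, add(add(SZ, SSZ), add(Z, Z))))))
  [13] S(S(S(add(add(add(SZ, SSZ), add(Z, Z)), mul(SZ, add(add(SZ, SSZ), add(Z, Z)))))))
  [14] S(S(S(add(add(S(add(Z, SSZ)), add(Z, Z)), mul(SZ, add(add(SZ, SSZ), add(Z, Z)))))))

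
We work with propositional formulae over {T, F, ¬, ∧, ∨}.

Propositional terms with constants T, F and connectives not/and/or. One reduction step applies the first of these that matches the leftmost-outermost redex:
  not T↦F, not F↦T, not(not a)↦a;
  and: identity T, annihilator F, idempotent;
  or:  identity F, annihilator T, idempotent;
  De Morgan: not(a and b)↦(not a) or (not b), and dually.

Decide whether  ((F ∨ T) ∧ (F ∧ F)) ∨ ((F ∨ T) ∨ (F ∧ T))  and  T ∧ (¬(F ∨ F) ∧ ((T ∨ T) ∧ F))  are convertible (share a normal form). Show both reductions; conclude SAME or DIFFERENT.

Term A:
  start: ((F ∨ T) ∧ (F ∧ F)) ∨ ((F ∨ T) ∨ (F ∧ T))
  →1  (T ∧ (F ∧ F)) ∨ ((F ∨ T) ∨ (F ∧ T))
  →2  (F ∧ F) ∨ ((F ∨ T) ∨ (F ∧ T))
  →3  F ∨ ((F ∨ T) ∨ (F ∧ T))
  →4  (F ∨ T) ∨ (F ∧ T)
  →5  T ∨ (F ∧ T)
  →6  T

Term B:
  start: T ∧ (¬(F ∨ F) ∧ ((T ∨ T) ∧ F))
  →1  ¬(F ∨ F) ∧ ((T ∨ T) ∧ F)
  →2  (¬F ∧ ¬F) ∧ ((T ∨ T) ∧ F)
  →3  ¬F ∧ ((T ∨ T) ∧ F)
  →4  T ∧ ((T ∨ T) ∧ F)
  →5  (T ∨ T) ∧ F
  →6  F

Answer: DIFFERENT — A ⇓ T, B ⇓ F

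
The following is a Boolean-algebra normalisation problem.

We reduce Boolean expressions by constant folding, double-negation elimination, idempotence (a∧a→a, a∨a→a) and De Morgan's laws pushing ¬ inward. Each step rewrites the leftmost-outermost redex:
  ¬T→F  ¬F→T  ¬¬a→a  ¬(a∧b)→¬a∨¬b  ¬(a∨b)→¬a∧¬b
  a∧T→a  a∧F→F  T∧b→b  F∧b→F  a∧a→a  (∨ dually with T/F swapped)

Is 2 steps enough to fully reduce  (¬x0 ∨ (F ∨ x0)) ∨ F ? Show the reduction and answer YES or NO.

Answer: YES — reaches normal form ¬x0 ∨ x0 in 2 ≤ 2 steps

Reduction:
  start: (¬x0 ∨ (F ∨ x0)) ∨ F
  step 1: ¬x0 ∨ (F ∨ x0)
  step 2: ¬x0 ∨ x0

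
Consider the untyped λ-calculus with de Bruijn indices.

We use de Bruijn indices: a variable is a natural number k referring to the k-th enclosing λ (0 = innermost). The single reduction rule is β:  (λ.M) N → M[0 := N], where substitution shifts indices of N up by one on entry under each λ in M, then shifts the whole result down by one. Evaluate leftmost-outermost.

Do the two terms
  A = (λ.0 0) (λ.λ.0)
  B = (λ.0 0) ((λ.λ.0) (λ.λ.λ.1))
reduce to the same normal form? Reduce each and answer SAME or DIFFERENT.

Answer: SAME — A ⇓ λ.0, B ⇓ λ.0

Reduction:
Term A:
  start: (λ.0 0) (λ.λ.0)
  step 1: (λ.λ.0) (λ.λ.0)
  step 2: λ.0

Term B:
  start: (λ.0 0) ((λ.λ.0) (λ.λ.λ.1))
  step 1: (λ.λ.0) (λ.λ.λ.1) ((λ.λ.0) (λ.λ.λ.1))
  step 2: (λ.0) ((λ.λ.0) (λ.λ.λ.1))
  step 3: (λ.λ.0) (λ.λ.λ.1)
  step 4: λ.0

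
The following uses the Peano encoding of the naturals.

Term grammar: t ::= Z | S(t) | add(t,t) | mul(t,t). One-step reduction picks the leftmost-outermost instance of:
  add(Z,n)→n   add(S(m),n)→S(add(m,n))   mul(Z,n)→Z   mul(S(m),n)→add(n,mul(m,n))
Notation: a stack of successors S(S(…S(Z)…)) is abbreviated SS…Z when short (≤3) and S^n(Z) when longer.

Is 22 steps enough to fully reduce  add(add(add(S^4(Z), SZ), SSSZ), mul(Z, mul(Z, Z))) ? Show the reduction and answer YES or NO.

Answer: YES — reaches normal form S^8(Z) in 21 ≤ 22 steps

Reduction:
  start: add(add(add(S^4(Z), SZ), SSSZ), mul(Z, mul(Z, Z)))
  step 1: add(add(S(add(SSSZ, SZ)), SSSZ), mul(Z, mul(Z, Z)))
  step 2: add(S(add(add(SSSZ, SZ), SSSZ)), mul(Z, mul(Z, Z)))
  step 3: S(add(add(add(SSSZ, SZ), SSSZ), mul(Z, mul(Z, Z))))
  step 4: S(add(add(S(add(SSZ, SZ)), SSSZ), mul(Z, mul(Z, Z))))
  step 5: S(add(S(add(add(SSZ, SZ), SSSZ)), mul(Z, mul(Z, Z))))
  step 6: S(S(add(add(add(SSZ, SZ), SSSZ), mul(Z, mul(Z, Z)))))
  step 7: S(S(add(add(S(add(SZ, SZ)), SSSZ), mul(Z, mul(Z, Z)))))
  step 8: S(S(add(S(add(add(SZ, SZ), SSSZ)), mul(Z, mul(Z, Z)))))
  step 9: S(S(S(add(add(add(SZ, SZ), SSSZ), mul(Z, mul(Z, Z))))))
  step 10: S(S(S(add(add(S(add(Z, SZ)), SSSZ), mul(Z, mul(Z, Z))))))
  step 11: S(S(S(add(S(add(add(Z, SZ), SSSZ)), mul(Z, mul(Z, Z))))))
  step 12: S(S(S(S(add(add(add(Z, SZ), SSSZ), mul(Z, mul(Z, Z)))))))
  step 13: S(S(S(S(add(add(SZ, SSSZ), mul(Z, mul(Z, Z)))))))
  step 14: S(S(S(S(add(S(add(Z, SSSZ)), mul(Z, mul(Z, Z)))))))
  step 15: S(S(S(S(S(add(add(Z, SSSZ), mul(Z, mul(Z, Z))))))))
  step 16: S(S(S(S(S(add(SSSZ, mul(Z, mul(Z, Z))))))))
  step 17: S(S(S(S(S(S(add(SSZ, mul(Z, mul(Z, Z)))))))))
  step 18: S(S(S(S(S(S(S(add(SZ, mul(Z, mul(Z, Z))))))))))
  step 19: S(S(S(S(S(S(S(S(add(Z, mul(Z, mul(Z, Z)))))))))))
  step 20: S(S(S(S(S(S(S(S(mul(Z, mul(Z, Z))))))))))
  step 21: S^8(Z)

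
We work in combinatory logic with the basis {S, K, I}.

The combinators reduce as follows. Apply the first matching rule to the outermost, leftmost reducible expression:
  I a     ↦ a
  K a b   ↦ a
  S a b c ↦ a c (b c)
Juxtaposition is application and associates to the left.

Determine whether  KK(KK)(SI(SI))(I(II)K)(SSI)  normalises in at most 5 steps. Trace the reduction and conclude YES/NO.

Answer: NO — after 5 steps the term is S(SI(SSI))(I(SI(SSI))), not yet normal

Working:
  start: KK(KK)(SI(SI))(I(II)K)(SSI)
  step 1: K(SI(SI))(I(II)K)(SSI)
  step 2: SI(SI)(SSI)
  step 3: I(SSI)(SI(SSI))
  step 4: SSI(SI(SSI))
  step 5: S(SI(SSI))(I(SI(SSI)))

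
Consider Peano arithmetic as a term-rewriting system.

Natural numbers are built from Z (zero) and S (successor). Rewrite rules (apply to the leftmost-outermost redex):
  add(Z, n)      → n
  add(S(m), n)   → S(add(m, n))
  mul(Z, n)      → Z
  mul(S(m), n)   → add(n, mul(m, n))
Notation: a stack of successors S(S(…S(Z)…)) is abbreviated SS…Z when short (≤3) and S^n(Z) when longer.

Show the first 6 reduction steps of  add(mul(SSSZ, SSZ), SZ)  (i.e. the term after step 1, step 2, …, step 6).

Answer: after 6 steps: S(S(add(mul(SSZ, SSZ), SZ)))

Working:
  start: add(mul(SSSZ, SSZ), SZ)
  step 1: add(add(SSZ, mul(SSZ, SSZ)), SZ)
  step 2: add(S(add(SZ, mul(SSZ, SSZ))), SZ)
  step 3: S(add(add(SZ, mul(SSZ, SSZ)), SZ))
  step 4: S(add(S(add(Z, mul(SSZ, SSZ))), SZ))
  step 5: S(S(add(add(Z, mul(SSZ, SSZ)), SZ)))
  step 6: S(S(add(mul(SSZ, SSZ), SZ)))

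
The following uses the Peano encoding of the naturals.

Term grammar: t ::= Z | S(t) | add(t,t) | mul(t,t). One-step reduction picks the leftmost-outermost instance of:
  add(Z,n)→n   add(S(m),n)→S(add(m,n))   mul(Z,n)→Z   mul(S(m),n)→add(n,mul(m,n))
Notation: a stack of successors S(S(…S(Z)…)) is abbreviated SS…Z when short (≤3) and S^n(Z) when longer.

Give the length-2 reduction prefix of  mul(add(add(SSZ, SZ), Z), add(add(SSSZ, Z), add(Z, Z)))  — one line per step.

  start: mul(add(add(SSZ, SZ), Z), add(add(SSSZ, Z), add(Z, Z)))
  [1] mul(add(S(add(SZ, SZ)), Z), add(add(SSSZ, Z), add(Z, Z)))
  [2] mul(S(add(add(SZ, SZ), Z)), add(add(SSSZ, Z), add(Z, Z)))

Answer: after 2 steps: mul(S(add(add(SZ, SZ), Z)), add(add(SSSZ, Z), add(Z, Z)))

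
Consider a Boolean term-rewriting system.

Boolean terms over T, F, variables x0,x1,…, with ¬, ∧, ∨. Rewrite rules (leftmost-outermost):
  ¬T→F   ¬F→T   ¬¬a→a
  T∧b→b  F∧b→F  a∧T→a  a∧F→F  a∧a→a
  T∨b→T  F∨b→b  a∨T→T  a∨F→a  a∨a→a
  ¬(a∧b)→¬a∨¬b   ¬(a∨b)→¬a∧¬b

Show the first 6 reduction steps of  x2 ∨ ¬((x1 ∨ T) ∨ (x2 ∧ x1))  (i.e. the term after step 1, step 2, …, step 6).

Answer: after 6 steps: x2

Derivation:
  start: x2 ∨ ¬((x1 ∨ T) ∨ (x2 ∧ x1))
  step 1: x2 ∨ (¬(x1 ∨ T) ∧ ¬(x2 ∧ x1))
  step 2: x2 ∨ ((¬x1 ∧ ¬T) ∧ ¬(x2 ∧ x1))
  step 3: x2 ∨ ((¬x1 ∧ F) ∧ ¬(x2 ∧ x1))
  step 4: x2 ∨ (F ∧ ¬(x2 ∧ x1))
  step 5: x2 ∨ F
  step 6: x2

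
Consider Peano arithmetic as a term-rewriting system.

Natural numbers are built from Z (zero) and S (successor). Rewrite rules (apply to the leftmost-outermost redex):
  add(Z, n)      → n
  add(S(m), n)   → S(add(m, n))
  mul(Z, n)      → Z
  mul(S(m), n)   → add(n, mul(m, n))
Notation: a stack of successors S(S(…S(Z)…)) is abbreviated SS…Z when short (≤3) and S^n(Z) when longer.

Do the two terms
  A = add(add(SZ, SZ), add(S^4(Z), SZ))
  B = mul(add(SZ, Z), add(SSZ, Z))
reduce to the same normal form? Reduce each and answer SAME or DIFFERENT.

Term A:
  start: add(add(SZ, SZ), add(S^4(Z), SZ))
  step 1: add(S(add(Z, SZ)), add(S^4(Z), SZ))
  step 2: S(add(add(Z, SZ), add(S^4(Z), SZ)))
  step 3: S(add(SZ, add(S^4(Z), SZ)))
  step 4: S(S(add(Z, add(S^4(Z), SZ))))
  step 5: S(S(add(S^4(Z), SZ)))
  step 6: S(S(S(add(SSSZ, SZ))))
  step 7: S(S(S(S(add(SSZ, SZ)))))
  step 8: S(S(S(S(S(add(SZ, SZ))))))
  step 9: S(S(S(S(S(S(add(Z, SZ)))))))
  step 10: S^7(Z)

Term B:
  start: mul(add(SZ, Z), add(SSZ, Z))
  step 1: mul(S(add(Z, Z)), add(SSZ, Z))
  step 2: add(add(SSZ, Z), mul(add(Z, Z), add(SSZ, Z)))
  step 3: add(S(add(SZ, Z)), mul(add(Z, Z), add(SSZ, Z)))
  step 4: S(add(add(SZ, Z), mul(add(Z, Z), add(SSZ, Z))))
  step 5: S(add(S(add(Z, Z)), mul(add(Z, Z), add(SSZ, Z))))
  step 6: S(S(add(add(Z, Z), mul(add(Z, Z), add(SSZ, Z)))))
  step 7: S(S(add(Z, mul(add(Z, Z), add(SSZ, Z)))))
  step 8: S(S(mul(add(Z, Z), add(SSZ, Z))))
  step 9: S(S(mul(Z, add(SSZ, Z))))
  step 10: SSZ

Answer: DIFFERENT — A ⇓ S^7(Z), B ⇓ SSZ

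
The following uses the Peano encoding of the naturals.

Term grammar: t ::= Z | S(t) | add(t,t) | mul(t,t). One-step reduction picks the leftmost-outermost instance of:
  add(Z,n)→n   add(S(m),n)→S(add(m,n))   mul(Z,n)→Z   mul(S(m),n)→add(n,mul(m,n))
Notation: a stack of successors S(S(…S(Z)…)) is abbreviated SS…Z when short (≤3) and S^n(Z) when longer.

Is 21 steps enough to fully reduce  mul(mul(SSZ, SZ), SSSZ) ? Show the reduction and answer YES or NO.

Answer: YES — reaches normal form S^6(Z) in 18 ≤ 21 steps

Working:
  start: mul(mul(SSZ, SZ), SSSZ)
  →1  mul(add(SZ, mul(SZ, SZ)), SSSZ)
  →2  mul(S(add(Z, mul(SZ, SZ))), SSSZ)
  →3  add(SSSZ, mul(add(Z, mul(SZ, SZ)), SSSZ))
  →4  S(add(SSZ, mul(add(Z, mul(SZ, SZ)), SSSZ)))
  →5  S(S(add(SZ, mul(add(Z, mul(SZ, SZ)), SSSZ))))
  →6  S(S(S(add(Z, mul(add(Z, mul(SZ, SZ)), SSSZ)))))
  →7  S(S(S(mul(add(Z, mul(SZ, SZ)), SSSZ))))
  →8  S(S(S(mul(mul(SZ, SZ), SSSZ))))
  →9  S(S(S(mul(add(SZ, mul(Z, SZ)), SSSZ))))
  →10  S(S(S(mul(S(add(Z, mul(Z, SZ))), SSSZ))))
  →11  S(S(S(add(SSSZ, mul(add(Z, mul(Z, SZ)), SSSZ)))))
  →12  S(S(S(S(add(SSZ, mul(add(Z, mul(Z, SZ)), SSSZ))))))
  →13  S(S(S(S(S(add(SZ, mul(add(Z, mul(Z, SZ)), SSSZ)))))))
  →14  S(S(S(S(S(S(add(Z, mul(add(Z, mul(Z, SZ)), SSSZ))))))))
  →15  S(S(S(S(S(S(mul(add(Z, mul(Z, SZ)), SSSZ)))))))
  →16  S(S(S(S(S(S(mul(mul(Z, SZ), SSSZ)))))))
  →17  S(S(S(S(S(S(mul(Z, SSSZ)))))))
  →18  S^6(Z)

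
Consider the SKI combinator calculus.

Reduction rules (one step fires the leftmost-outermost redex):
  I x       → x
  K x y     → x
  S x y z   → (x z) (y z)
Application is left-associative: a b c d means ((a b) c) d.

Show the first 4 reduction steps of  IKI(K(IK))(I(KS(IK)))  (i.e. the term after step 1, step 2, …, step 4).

Answer: after 4 steps: KS(IK)

Reduction:
  start: IKI(K(IK))(I(KS(IK)))
  →1  KI(K(IK))(I(KS(IK)))
  →2  I(I(KS(IK)))
  →3  I(KS(IK))
  →4  KS(IK)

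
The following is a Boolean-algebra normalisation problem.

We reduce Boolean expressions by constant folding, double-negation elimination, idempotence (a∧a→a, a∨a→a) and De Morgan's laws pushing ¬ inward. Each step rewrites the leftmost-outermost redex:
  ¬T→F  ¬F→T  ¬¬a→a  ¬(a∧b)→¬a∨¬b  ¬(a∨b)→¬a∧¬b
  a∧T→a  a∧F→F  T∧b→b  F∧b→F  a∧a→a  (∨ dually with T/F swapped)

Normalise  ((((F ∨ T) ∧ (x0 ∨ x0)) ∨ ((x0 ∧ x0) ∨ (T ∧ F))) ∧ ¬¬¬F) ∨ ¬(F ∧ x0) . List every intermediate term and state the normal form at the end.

Answer: normal form = T  (in 14 steps)

Reduction:
  start: ((((F ∨ T) ∧ (x0 ∨ x0)) ∨ ((x0 ∧ x0) ∨ (T ∧ F))) ∧ ¬¬¬F) ∨ ¬(F ∧ x0)
  [1] (((T ∧ (x0 ∨ x0)) ∨ ((x0 ∧ x0) ∨ (T ∧ F))) ∧ ¬¬¬F) ∨ ¬(F ∧ x0)
  [2] (((x0 ∨ x0) ∨ ((x0 ∧ x0) ∨ (T ∧ F))) ∧ ¬¬¬F) ∨ ¬(F ∧ x0)
  [3] ((x0 ∨ ((x0 ∧ x0) ∨ (T ∧ F))) ∧ ¬¬¬F) ∨ ¬(F ∧ x0)
  [4] ((x0 ∨ (x0 ∨ (T ∧ F))) ∧ ¬¬¬F) ∨ ¬(F ∧ x0)
  [5] ((x0 ∨ (x0 ∨ F)) ∧ ¬¬¬F) ∨ ¬(F ∧ x0)
  [6] ((x0 ∨ x0) ∧ ¬¬¬F) ∨ ¬(F ∧ x0)
  [7] (x0 ∧ ¬¬¬F) ∨ ¬(F ∧ x0)
  [8] (x0 ∧ ¬F) ∨ ¬(F ∧ x0)
  [9] (x0 ∧ T) ∨ ¬(F ∧ x0)
  [10] x0 ∨ ¬(F ∧ x0)
  [11] x0 ∨ (¬F ∨ ¬x0)
  [12] x0 ∨ (T ∨ ¬x0)
  [13] x0 ∨ T
  [14] T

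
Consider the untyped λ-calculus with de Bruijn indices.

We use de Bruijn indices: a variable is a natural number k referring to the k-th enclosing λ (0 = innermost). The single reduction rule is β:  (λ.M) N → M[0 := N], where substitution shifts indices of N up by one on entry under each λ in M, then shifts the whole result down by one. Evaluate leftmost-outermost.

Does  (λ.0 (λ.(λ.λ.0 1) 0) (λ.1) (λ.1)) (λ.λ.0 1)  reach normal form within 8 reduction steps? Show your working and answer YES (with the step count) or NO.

Answer: YES — reaches normal form λ.0 (λ.λ.λ.0 1) in 5 ≤ 8 steps

Derivation:
  start: (λ.0 (λ.(λ.λ.0 1) 0) (λ.1) (λ.1)) (λ.λ.0 1)
  →1  (λ.λ.0 1) (λ.(λ.λ.0 1) 0) (λ.λ.λ.0 1) (λ.λ.λ.0 1)
  →2  (λ.0 (λ.(λ.λ.0 1) 0)) (λ.λ.λ.0 1) (λ.λ.λ.0 1)
  →3  (λ.λ.λ.0 1) (λ.(λ.λ.0 1) 0) (λ.λ.λ.0 1)
  →4  (λ.λ.0 1) (λ.λ.λ.0 1)
  →5  λ.0 (λ.λ.λ.0 1)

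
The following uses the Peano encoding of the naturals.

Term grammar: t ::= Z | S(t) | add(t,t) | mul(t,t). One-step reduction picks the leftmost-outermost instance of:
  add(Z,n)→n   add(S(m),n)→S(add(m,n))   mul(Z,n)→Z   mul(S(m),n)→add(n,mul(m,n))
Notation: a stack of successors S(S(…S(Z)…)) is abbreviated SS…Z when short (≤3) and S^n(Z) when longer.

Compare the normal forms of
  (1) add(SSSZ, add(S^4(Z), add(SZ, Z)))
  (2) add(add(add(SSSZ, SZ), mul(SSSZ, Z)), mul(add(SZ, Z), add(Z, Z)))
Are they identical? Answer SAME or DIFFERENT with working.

Term A:
  start: add(SSSZ, add(S^4(Z), add(SZ, Z)))
  →1  S(add(SSZ, add(S^4(Z), add(SZ, Z))))
  →2  S(S(add(SZ, add(S^4(Z), add(SZ, Z)))))
  →3  S(S(S(add(Z, add(S^4(Z), add(SZ, Z))))))
  →4  S(S(S(add(S^4(Z), add(SZ, Z)))))
  →5  S(S(S(S(add(SSSZ, add(SZ, Z))))))
  →6  S(S(S(S(S(add(SSZ, add(SZ, Z)))))))
  →7  S(S(S(S(S(S(add(SZ, add(SZ, Z))))))))
  →8  S(S(S(S(S(S(S(add(Z, add(SZ, Z)))))))))
  →9  S(S(S(S(S(S(S(add(SZ, Z))))))))
  →10  S(S(S(S(S(S(S(S(add(Z, Z)))))))))
  →11  S^8(Z)

Term B:
  start: add(add(add(SSSZ, SZ), mul(SSSZ, Z)), mul(add(SZ, Z), add(Z, Z)))
  →1  add(add(S(add(SSZ, SZ)), mul(SSSZ, Z)), mul(add(SZ, Z), add(Z, Z)))
  →2  add(S(add(add(SSZ, SZ), mul(SSSZ, Z))), mul(add(SZ, Z), add(Z, Z)))
  →3  S(add(add(add(SSZ, SZ), mul(SSSZ, Z)), mul(add(SZ, Z), add(Z, Z))))
  →4  S(add(add(S(add(SZ, SZ)), mul(SSSZ, Z)), mul(add(SZ, Z), add(Z, Z))))
  →5  S(add(S(add(add(SZ, SZ), mul(SSSZ, Z))), mul(add(SZ, Z), add(Z, Z))))
  →6  S(S(add(add(add(SZ, SZ), mul(SSSZ, Z)), mul(add(SZ, Z), add(Z, Z)))))
  →7  S(S(add(add(S(add(Z, SZ)), mul(SSSZ, Z)), mul(add(SZ, Z), add(Z, Z)))))
  →8  S(S(add(S(add(add(Z, SZ), mul(SSSZ, Z))), mul(add(SZ, Z), add(Z, Z)))))
  →9  S(S(S(add(add(add(Z, SZ), mul(SSSZ, Z)), mul(add(SZ, Z), add(Z, Z))))))
  →10  S(S(S(add(add(SZ, mul(SSSZ, Z)), mul(add(SZ, Z), add(Z, Z))))))
  →11  S(S(S(add(S(add(Z, mul(SSSZ, Z))), mul(add(SZ, Z), add(Z, Z))))))
  →12  S(S(S(S(add(add(Z, mul(SSSZ, Z)), mul(add(SZ, Z), add(Z, Z)))))))
  →13  S(S(S(S(add(mul(SSSZ, Z), mul(add(SZ, Z), add(Z, Z)))))))
  →14  S(S(S(S(add(add(Z, mul(SSZ, Z)), mul(add(SZ, Z), add(Z, Z)))))))
  →15  S(S(S(S(add(mul(SSZ, Z), mul(add(SZ, Z), add(Z, Z)))))))
  →16  S(S(S(S(add(add(Z, mul(SZ, Z)), mul(add(SZ, Z), add(Z, Z)))))))
  →17  S(S(S(S(add(mul(SZ, Z), mul(add(SZ, Z), add(Z, Z)))))))
  →18  S(S(S(S(add(add(Z, mul(Z, Z)), mul(add(SZ, Z), add(Z, Z)))))))
  →19  S(S(S(S(add(mul(Z, Z), mul(add(SZ, Z), add(Z, Z)))))))
  →20  S(S(S(S(add(Z, mul(add(SZ, Z), add(Z, Z)))))))
  →21  S(S(S(S(mul(add(SZ, Z), add(Z, Z))))))
  →22  S(S(S(S(mul(S(add(Z, Z)), add(Z, Z))))))
  →23  S(S(S(S(add(add(Z, Z), mul(add(Z, Z), add(Z, Z)))))))
  →24  S(S(S(S(add(Z, mul(add(Z, Z), add(Z, Z)))))))
  →25  S(S(S(S(mul(add(Z, Z), add(Z, Z))))))
  →26  S(S(S(S(mul(Z, add(Z, Z))))))
  →27  S^4(Z)

Answer: DIFFERENT — A ⇓ S^8(Z), B ⇓ S^4(Z)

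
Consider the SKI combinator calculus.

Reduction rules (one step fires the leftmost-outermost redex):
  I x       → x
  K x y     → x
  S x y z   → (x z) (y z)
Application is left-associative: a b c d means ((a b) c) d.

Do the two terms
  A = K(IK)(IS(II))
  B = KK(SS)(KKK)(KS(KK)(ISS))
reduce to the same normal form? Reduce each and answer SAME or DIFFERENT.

Term A:
  start: K(IK)(IS(II))
  →1  IK
  →2  K

Term B:
  start: KK(SS)(KKK)(KS(KK)(ISS))
  →1  K(KKK)(KS(KK)(ISS))
  →2  KKK
  →3  K

Answer: SAME — A ⇓ K, B ⇓ K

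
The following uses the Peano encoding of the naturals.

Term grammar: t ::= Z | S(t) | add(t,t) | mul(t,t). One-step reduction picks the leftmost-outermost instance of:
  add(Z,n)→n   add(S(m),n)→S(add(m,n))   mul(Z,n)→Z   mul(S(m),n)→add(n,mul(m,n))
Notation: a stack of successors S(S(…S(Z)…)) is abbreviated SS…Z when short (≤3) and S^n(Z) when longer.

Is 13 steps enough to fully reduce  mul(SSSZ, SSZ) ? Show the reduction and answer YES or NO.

Answer: YES — reaches normal form S^6(Z) in 13 ≤ 13 steps

Reduction:
  start: mul(SSSZ, SSZ)
  [1] add(SSZ, mul(SSZ, SSZ))
  [2] S(add(SZ, mul(SSZ, SSZ)))
  [3] S(S(add(Z, mul(SSZ, SSZ))))
  [4] S(S(mul(SSZ, SSZ)))
  [5] S(S(add(SSZ, mul(SZ, SSZ))))
  [6] S(S(S(add(SZ, mul(SZ, SSZ)))))
  [7] S(S(S(S(add(Z, mul(SZ, SSZ))))))
  [8] S(S(S(S(mul(SZ, SSZ)))))
  [9] S(S(S(S(add(SSZ, mul(Z, SSZ))))))
  [10] S(S(S(S(S(add(SZ, mul(Z, SSZ)))))))
  [11] S(S(S(S(S(S(add(Z, mul(Z, SSZ))))))))
  [12] S(S(S(S(S(S(mul(Z, SSZ)))))))
  [13] S^6(Z)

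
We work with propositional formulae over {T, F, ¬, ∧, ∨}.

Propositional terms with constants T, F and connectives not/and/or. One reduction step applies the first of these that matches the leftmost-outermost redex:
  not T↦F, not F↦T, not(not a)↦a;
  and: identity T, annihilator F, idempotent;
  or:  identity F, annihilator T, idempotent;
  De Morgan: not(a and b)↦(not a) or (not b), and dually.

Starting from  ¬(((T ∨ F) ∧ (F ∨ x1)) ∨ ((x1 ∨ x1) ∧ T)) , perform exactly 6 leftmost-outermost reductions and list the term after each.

  start: ¬(((T ∨ F) ∧ (F ∨ x1)) ∨ ((x1 ∨ x1) ∧ T))
  →1  ¬((T ∨ F) ∧ (F ∨ x1)) ∧ ¬((x1 ∨ x1) ∧ T)
  →2  (¬(T ∨ F) ∨ ¬(F ∨ x1)) ∧ ¬((x1 ∨ x1) ∧ T)
  →3  ((¬T ∧ ¬F) ∨ ¬(F ∨ x1)) ∧ ¬((x1 ∨ x1) ∧ T)
  →4  ((F ∧ ¬F) ∨ ¬(F ∨ x1)) ∧ ¬((x1 ∨ x1) ∧ T)
  →5  (F ∨ ¬(F ∨ x1)) ∧ ¬((x1 ∨ x1) ∧ T)
  →6  ¬(F ∨ x1) ∧ ¬((x1 ∨ x1) ∧ T)

Answer: after 6 steps: ¬(F ∨ x1) ∧ ¬((x1 ∨ x1) ∧ T)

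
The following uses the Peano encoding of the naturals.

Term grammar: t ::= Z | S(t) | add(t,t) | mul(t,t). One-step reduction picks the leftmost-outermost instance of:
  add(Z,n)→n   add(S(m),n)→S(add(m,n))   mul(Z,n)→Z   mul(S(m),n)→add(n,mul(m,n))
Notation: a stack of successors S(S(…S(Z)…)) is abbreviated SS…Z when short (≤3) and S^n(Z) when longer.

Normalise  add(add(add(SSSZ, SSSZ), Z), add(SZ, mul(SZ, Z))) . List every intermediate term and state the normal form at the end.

Answer: normal form = S^7(Z)  (in 23 steps)

Reduction:
  start: add(add(add(SSSZ, SSSZ), Z), add(SZ, mul(SZ, Z)))
  →1  add(add(S(add(SSZ, SSSZ)), Z), add(SZ, mul(SZ, Z)))
  →2  add(S(add(add(SSZ, SSSZ), Z)), add(SZ, mul(SZ, Z)))
  →3  S(add(add(add(SSZ, SSSZ), Z), add(SZ, mul(SZ, Z))))
  →4  S(add(add(S(add(SZ, SSSZ)), Z), add(SZ, mul(SZ, Z))))
  →5  S(add(S(add(add(SZ, SSSZ), Z)), add(SZ, mul(SZ, Z))))
  →6  S(S(add(add(add(SZ, SSSZ), Z), add(SZ, mul(SZ, Z)))))
  →7  S(S(add(add(S(add(Z, SSSZ)), Z), add(SZ, mul(SZ, Z)))))
  →8  S(S(add(S(add(add(Z, SSSZ), Z)), add(SZ, mul(SZ, Z)))))
  →9  S(S(S(add(add(add(Z, SSSZ), Z), add(SZ, mul(SZ, Z))))))
  →10  S(S(S(add(add(SSSZ, Z), add(SZ, mul(SZ, Z))))))
  →11  S(S(S(add(S(add(SSZ, Z)), add(SZ, mul(SZ, Z))))))
  →12  S(S(S(S(add(add(SSZ, Z), add(SZ, mul(SZ, Z)))))))
  →13  S(S(S(S(add(S(add(SZ, Z)), add(SZ, mul(SZ, Z)))))))
  →14  S(S(S(S(S(add(add(SZ, Z), add(SZ, mul(SZ, Z))))))))
  →15  S(S(S(S(S(add(S(add(Z, Z)), add(SZ, mul(SZ, Z))))))))
  →16  S(S(S(S(S(S(add(add(Z, Z), add(SZ, mul(SZ, Z)))))))))
  →17  S(S(S(S(S(S(add(Z, add(SZ, mul(SZ, Z)))))))))
  →18  S(S(S(S(S(S(add(SZ, mul(SZ, Z))))))))
  →19  S(S(S(S(S(S(S(add(Z, mul(SZ, Z)))))))))
  →20  S(S(S(S(S(S(S(mul(SZ, Z))))))))
  →21  S(S(S(S(S(S(S(add(Z, mul(Z, Z)))))))))
  →22  S(S(S(S(S(S(S(mul(Z, Z))))))))
  →23  S^7(Z)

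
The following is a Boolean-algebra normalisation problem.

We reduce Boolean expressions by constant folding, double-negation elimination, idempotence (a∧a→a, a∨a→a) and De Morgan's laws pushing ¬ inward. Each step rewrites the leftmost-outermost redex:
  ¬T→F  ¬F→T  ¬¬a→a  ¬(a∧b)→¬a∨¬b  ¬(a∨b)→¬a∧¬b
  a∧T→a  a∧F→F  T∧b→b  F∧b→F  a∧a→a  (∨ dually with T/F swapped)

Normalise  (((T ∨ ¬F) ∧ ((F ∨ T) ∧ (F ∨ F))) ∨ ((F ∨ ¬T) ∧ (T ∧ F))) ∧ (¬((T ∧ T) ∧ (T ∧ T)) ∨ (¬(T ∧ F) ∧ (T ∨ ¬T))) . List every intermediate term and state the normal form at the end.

  start: (((T ∨ ¬F) ∧ ((F ∨ T) ∧ (F ∨ F))) ∨ ((F ∨ ¬T) ∧ (T ∧ F))) ∧ (¬((T ∧ T) ∧ (T ∧ T)) ∨ (¬(T ∧ F) ∧ (T ∨ ¬T)))
  step 1: ((T ∧ ((F ∨ T) ∧ (F ∨ F))) ∨ ((F ∨ ¬T) ∧ (T ∧ F))) ∧ (¬((T ∧ T) ∧ (T ∧ T)) ∨ (¬(T ∧ F) ∧ (T ∨ ¬T)))
  step 2: (((F ∨ T) ∧ (F ∨ F)) ∨ ((F ∨ ¬T) ∧ (T ∧ F))) ∧ (¬((T ∧ T) ∧ (T ∧ T)) ∨ (¬(T ∧ F) ∧ (T ∨ ¬T)))
  step 3: ((T ∧ (F ∨ F)) ∨ ((F ∨ ¬T) ∧ (T ∧ F))) ∧ (¬((T ∧ T) ∧ (T ∧ T)) ∨ (¬(T ∧ F) ∧ (T ∨ ¬T)))
  step 4: ((F ∨ F) ∨ ((F ∨ ¬T) ∧ (T ∧ F))) ∧ (¬((T ∧ T) ∧ (T ∧ T)) ∨ (¬(T ∧ F) ∧ (T ∨ ¬T)))
  step 5: (F ∨ ((F ∨ ¬T) ∧ (T ∧ F))) ∧ (¬((T ∧ T) ∧ (T ∧ T)) ∨ (¬(T ∧ F) ∧ (T ∨ ¬T)))
  step 6: ((F ∨ ¬T) ∧ (T ∧ F)) ∧ (¬((T ∧ T) ∧ (T ∧ T)) ∨ (¬(T ∧ F) ∧ (T ∨ ¬T)))
  step 7: (¬T ∧ (T ∧ F)) ∧ (¬((T ∧ T) ∧ (T ∧ T)) ∨ (¬(T ∧ F) ∧ (T ∨ ¬T)))
  step 8: (F ∧ (T ∧ F)) ∧ (¬((T ∧ T) ∧ (T ∧ T)) ∨ (¬(T ∧ F) ∧ (T ∨ ¬T)))
  step 9: F ∧ (¬((T ∧ T) ∧ (T ∧ T)) ∨ (¬(T ∧ F) ∧ (T ∨ ¬T)))
  step 10: F

Answer: normal form = F  (in 10 steps)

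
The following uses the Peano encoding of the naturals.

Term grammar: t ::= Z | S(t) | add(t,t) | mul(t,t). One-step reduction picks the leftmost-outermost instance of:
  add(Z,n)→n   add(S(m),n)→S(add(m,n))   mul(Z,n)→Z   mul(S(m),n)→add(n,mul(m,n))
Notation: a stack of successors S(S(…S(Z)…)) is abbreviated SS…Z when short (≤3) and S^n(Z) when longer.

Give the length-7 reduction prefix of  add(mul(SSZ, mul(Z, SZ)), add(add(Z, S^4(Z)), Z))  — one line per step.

Answer: after 7 steps: add(Z, add(add(Z, S^4(Z)), Z))

Working:
  start: add(mul(SSZ, mul(Z, SZ)), add(add(Z, S^4(Z)), Z))
  →1  add(add(mul(Z, SZ), mul(SZ, mul(Z, SZ))), add(add(Z, S^4(Z)), Z))
  →2  add(add(Z, mul(SZ, mul(Z, SZ))), add(add(Z, S^4(Z)), Z))
  →3  add(mul(SZ, mul(Z, SZ)), add(add(Z, S^4(Z)), Z))
  →4  add(add(mul(Z, SZ), mul(Z, mul(Z, SZ))), add(add(Z, S^4(Z)), Z))
  →5  add(add(Z, mul(Z, mul(Z, SZ))), add(add(Z, S^4(Z)), Z))
  →6  add(mul(Z, mul(Z, SZ)), add(add(Z, S^4(Z)), Z))
  →7  add(Z, add(add(Z, S^4(Z)), Z))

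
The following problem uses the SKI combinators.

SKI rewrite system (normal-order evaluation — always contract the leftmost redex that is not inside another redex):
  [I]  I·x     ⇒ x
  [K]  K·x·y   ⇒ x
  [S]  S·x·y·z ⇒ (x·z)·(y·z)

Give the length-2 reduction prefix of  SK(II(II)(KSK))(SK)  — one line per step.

Answer: after 2 steps: SK

Reduction:
  start: SK(II(II)(KSK))(SK)
  step 1: K(SK)(II(II)(KSK)(SK))
  step 2: SK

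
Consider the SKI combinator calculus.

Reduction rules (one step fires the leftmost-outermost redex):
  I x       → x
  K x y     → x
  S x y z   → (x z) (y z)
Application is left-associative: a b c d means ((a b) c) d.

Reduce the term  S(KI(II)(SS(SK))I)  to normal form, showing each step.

  start: S(KI(II)(SS(SK))I)
  step 1: S(I(SS(SK))I)
  step 2: S(SS(SK)I)
  step 3: S(SI(SKI))

Answer: normal form = S(SI(SKI))  (in 3 steps)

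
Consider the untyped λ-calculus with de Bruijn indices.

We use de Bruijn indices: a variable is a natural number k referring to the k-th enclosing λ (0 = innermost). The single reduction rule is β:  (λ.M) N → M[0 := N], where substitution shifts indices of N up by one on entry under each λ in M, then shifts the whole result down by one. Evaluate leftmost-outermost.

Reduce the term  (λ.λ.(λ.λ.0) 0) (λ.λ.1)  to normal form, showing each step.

Answer: normal form = λ.λ.0  (in 2 steps)

Reduction:
  start: (λ.λ.(λ.λ.0) 0) (λ.λ.1)
  →1  λ.(λ.λ.0) 0
  →2  λ.λ.0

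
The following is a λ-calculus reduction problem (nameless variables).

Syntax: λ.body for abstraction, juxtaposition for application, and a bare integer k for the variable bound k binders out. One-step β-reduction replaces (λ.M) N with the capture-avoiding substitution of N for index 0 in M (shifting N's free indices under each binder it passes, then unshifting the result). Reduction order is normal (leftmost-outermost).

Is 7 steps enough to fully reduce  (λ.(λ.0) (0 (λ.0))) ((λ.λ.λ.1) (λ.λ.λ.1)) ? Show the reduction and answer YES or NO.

  start: (λ.(λ.0) (0 (λ.0))) ((λ.λ.λ.1) (λ.λ.λ.1))
  [1] (λ.0) ((λ.λ.λ.1) (λ.λ.λ.1) (λ.0))
  [2] (λ.λ.λ.1) (λ.λ.λ.1) (λ.0)
  [3] (λ.λ.1) (λ.0)
  [4] λ.λ.0

Answer: YES — reaches normal form λ.λ.0 in 4 ≤ 7 steps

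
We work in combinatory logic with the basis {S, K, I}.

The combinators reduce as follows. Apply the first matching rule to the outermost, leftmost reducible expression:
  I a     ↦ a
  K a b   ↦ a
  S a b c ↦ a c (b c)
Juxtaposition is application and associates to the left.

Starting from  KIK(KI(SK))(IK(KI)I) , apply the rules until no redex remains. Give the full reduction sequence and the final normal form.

Answer: normal form = KI  (in 6 steps)

Derivation:
  start: KIK(KI(SK))(IK(KI)I)
  →1  I(KI(SK))(IK(KI)I)
  →2  KI(SK)(IK(KI)I)
  →3  I(IK(KI)I)
  →4  IK(KI)I
  →5  K(KI)I
  →6  KI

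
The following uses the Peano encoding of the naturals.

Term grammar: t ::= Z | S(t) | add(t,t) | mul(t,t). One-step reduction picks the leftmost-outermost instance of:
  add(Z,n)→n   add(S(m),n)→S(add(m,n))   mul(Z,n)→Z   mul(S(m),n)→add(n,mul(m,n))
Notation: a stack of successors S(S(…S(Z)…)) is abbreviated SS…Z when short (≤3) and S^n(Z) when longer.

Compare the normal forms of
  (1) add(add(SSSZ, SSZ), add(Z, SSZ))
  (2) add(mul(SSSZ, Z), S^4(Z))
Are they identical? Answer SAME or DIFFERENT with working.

Term A:
  start: add(add(SSSZ, SSZ), add(Z, SSZ))
  step 1: add(S(add(SSZ, SSZ)), add(Z, SSZ))
  step 2: S(add(add(SSZ, SSZ), add(Z, SSZ)))
  step 3: S(add(S(add(SZ, SSZ)), add(Z, SSZ)))
  step 4: S(S(add(add(SZ, SSZ), add(Z, SSZ))))
  step 5: S(S(add(S(add(Z, SSZ)), add(Z, SSZ))))
  step 6: S(S(S(add(add(Z, SSZ), add(Z, SSZ)))))
  step 7: S(S(S(add(SSZ, add(Z, SSZ)))))
  step 8: S(S(S(S(add(SZ, add(Z, SSZ))))))
  step 9: S(S(S(S(S(add(Z, add(Z, SSZ)))))))
  step 10: S(S(S(S(S(add(Z, SSZ))))))
  step 11: S^7(Z)

Term B:
  start: add(mul(SSSZ, Z), S^4(Z))
  step 1: add(add(Z, mul(SSZ, Z)), S^4(Z))
  step 2: add(mul(SSZ, Z), S^4(Z))
  step 3: add(add(Z, mul(SZ, Z)), S^4(Z))
  step 4: add(mul(SZ, Z), S^4(Z))
  step 5: add(add(Z, mul(Z, Z)), S^4(Z))
  step 6: add(mul(Z, Z), S^4(Z))
  step 7: add(Z, S^4(Z))
  step 8: S^4(Z)

Answer: DIFFERENT — A ⇓ S^7(Z), B ⇓ S^4(Z)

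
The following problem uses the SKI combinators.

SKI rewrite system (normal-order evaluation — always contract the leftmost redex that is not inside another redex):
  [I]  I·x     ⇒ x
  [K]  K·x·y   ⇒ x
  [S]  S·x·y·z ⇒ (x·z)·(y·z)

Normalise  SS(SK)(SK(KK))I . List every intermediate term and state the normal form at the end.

Answer: normal form = I  (in 7 steps)

Reduction:
  start: SS(SK)(SK(KK))I
  →1  S(SK(KK))(SK(SK(KK)))I
  →2  SK(KK)I(SK(SK(KK))I)
  →3  KI(KKI)(SK(SK(KK))I)
  →4  I(SK(SK(KK))I)
  →5  SK(SK(KK))I
  →6  KI(SK(KK)I)
  →7  I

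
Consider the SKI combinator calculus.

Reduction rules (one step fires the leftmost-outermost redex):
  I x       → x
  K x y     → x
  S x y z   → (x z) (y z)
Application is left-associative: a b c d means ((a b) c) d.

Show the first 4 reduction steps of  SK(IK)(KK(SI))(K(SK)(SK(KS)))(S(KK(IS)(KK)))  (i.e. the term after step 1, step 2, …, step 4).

Answer: after 4 steps: K(SK)(SK(KS))

Working:
  start: SK(IK)(KK(SI))(K(SK)(SK(KS)))(S(KK(IS)(KK)))
  →1  K(KK(SI))(IK(KK(SI)))(K(SK)(SK(KS)))(S(KK(IS)(KK)))
  →2  KK(SI)(K(SK)(SK(KS)))(S(KK(IS)(KK)))
  →3  K(K(SK)(SK(KS)))(S(KK(IS)(KK)))
  →4  K(SK)(SK(KS))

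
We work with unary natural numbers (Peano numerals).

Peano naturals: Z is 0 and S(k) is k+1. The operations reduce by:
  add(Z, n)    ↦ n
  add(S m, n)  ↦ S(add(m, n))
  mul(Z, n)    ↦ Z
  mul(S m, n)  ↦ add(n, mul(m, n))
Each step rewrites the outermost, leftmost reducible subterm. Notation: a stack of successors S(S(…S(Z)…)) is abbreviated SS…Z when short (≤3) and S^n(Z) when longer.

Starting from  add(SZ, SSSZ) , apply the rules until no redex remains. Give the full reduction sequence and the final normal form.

Answer: normal form = S^4(Z)  (in 2 steps)

Derivation:
  start: add(SZ, SSSZ)
  [1] S(add(Z, SSSZ))
  [2] S^4(Z)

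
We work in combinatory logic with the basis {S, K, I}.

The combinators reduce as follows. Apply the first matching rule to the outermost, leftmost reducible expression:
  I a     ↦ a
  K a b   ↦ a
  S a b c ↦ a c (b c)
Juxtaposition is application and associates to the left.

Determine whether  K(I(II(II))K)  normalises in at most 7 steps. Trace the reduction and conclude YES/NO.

Answer: YES — reaches normal form KK in 5 ≤ 7 steps

Working:
  start: K(I(II(II))K)
  step 1: K(II(II)K)
  step 2: K(I(II)K)
  step 3: K(IIK)
  step 4: K(IK)
  step 5: KK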